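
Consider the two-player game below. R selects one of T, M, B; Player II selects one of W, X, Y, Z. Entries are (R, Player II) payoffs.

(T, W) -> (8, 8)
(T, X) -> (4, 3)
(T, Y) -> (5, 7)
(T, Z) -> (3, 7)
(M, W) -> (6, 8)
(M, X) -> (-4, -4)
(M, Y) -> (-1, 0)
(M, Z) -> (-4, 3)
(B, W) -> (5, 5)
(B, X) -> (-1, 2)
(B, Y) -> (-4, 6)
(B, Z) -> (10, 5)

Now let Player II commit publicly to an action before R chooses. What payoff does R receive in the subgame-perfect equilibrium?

8

Work backward from R's decision.
- W: BR = T, leader payoff 8.
- X: BR = T, leader payoff 3.
- Y: BR = T, leader payoff 7.
- Z: BR = B, leader payoff 5.
Player II's induced payoffs are 8, 3, 7, 5, so Player II commits to W. Subgame-perfect outcome: (T, W) with payoffs (8, 8).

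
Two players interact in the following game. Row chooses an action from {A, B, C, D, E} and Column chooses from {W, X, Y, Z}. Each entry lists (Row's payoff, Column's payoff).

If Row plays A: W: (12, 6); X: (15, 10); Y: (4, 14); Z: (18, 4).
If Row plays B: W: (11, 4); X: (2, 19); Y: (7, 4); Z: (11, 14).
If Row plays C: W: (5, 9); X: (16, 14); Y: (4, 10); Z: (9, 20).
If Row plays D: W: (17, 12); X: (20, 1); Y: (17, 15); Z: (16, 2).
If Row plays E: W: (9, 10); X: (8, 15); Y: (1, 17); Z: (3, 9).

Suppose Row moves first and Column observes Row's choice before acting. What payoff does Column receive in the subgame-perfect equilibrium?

15

Column best-responds to each possible Row move:
- A → Column plays Y (best of 6, 10, 14, 4); Row gets 4.
- B → Column plays X (best of 4, 19, 4, 14); Row gets 2.
- C → Column plays Z (best of 9, 14, 10, 20); Row gets 9.
- D → Column plays Y (best of 12, 1, 15, 2); Row gets 17.
- E → Column plays Y (best of 10, 15, 17, 9); Row gets 1.
Row's induced payoffs are 4, 2, 9, 17, 1, so Row commits to D. Subgame-perfect outcome: (D, Y) with payoffs (17, 15).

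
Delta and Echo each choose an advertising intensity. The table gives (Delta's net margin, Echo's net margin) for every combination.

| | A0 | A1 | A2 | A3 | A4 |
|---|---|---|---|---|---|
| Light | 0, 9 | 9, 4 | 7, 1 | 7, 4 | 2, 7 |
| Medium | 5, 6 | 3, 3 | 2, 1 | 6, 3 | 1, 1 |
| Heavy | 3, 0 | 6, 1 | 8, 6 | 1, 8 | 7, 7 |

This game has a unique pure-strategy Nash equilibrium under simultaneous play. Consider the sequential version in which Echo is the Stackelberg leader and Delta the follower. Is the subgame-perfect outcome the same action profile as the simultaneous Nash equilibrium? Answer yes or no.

no

Work backward from Delta's decision.
- A0: BR = Medium, leader payoff 6.
- A1: BR = Light, leader payoff 4.
- A2: BR = Heavy, leader payoff 6.
- A3: BR = Light, leader payoff 4.
- A4: BR = Heavy, leader payoff 7.
Among 6, 4, 6, 4, 7, the best is 7 at A4. Subgame-perfect outcome: (Heavy, A4) with payoffs (7, 7).
For the simultaneous game, intersect best replies.
Delta's best replies: A0→Medium; A1→Light; A2→Heavy; A3→Light; A4→Heavy.
Echo's best replies: Light→A0; Medium→A0; Heavy→A3.
The unique mutual best reply is (Medium, A0), giving (5, 6).
Sequential outcome (Heavy, A4) differs from the Nash profile (Medium, A0).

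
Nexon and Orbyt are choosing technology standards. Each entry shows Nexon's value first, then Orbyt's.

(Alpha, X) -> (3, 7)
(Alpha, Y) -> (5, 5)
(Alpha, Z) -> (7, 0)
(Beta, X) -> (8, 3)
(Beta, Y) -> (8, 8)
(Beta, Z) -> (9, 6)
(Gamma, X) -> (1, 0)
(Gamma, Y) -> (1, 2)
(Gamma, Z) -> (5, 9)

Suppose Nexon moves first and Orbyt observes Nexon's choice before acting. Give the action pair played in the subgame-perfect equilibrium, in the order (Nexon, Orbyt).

(Beta, Y)

Orbyt best-responds to each possible Nexon move:
- Alpha: Orbyt compares 7, 5, 0 and picks X; Nexon would get 3.
- Beta: Orbyt compares 3, 8, 6 and picks Y; Nexon would get 8.
- Gamma: Orbyt compares 0, 2, 9 and picks Z; Nexon would get 5.
Maximizing over 3, 8, 5, Nexon chooses Beta. Subgame-perfect outcome: (Beta, Y) with payoffs (8, 8).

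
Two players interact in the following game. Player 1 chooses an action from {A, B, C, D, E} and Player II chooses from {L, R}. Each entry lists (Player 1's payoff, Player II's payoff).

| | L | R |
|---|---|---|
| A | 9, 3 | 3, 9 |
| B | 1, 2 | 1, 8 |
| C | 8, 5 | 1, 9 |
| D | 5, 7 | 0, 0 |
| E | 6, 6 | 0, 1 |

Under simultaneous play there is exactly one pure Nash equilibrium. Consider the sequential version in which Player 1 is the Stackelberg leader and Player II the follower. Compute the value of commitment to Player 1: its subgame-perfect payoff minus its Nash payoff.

3

Backward induction with Player 1 moving first.
- A: BR = R, leader payoff 3.
- B: BR = R, leader payoff 1.
- C: BR = R, leader payoff 1.
- D: BR = L, leader payoff 5.
- E: BR = L, leader payoff 6.
Player 1's induced payoffs are 3, 1, 1, 5, 6, so Player 1 commits to E. Subgame-perfect outcome: (E, L) with payoffs (6, 6).
For the simultaneous game, intersect best replies.
Player 1's best replies: L→A; R→A.
Player II's best replies: A→R; B→R; C→R; D→L; E→L.
Only (A, R) has each player best-responding; Nash payoffs (3, 9).
Player 1's commitment gain: 6 − 3 = 3.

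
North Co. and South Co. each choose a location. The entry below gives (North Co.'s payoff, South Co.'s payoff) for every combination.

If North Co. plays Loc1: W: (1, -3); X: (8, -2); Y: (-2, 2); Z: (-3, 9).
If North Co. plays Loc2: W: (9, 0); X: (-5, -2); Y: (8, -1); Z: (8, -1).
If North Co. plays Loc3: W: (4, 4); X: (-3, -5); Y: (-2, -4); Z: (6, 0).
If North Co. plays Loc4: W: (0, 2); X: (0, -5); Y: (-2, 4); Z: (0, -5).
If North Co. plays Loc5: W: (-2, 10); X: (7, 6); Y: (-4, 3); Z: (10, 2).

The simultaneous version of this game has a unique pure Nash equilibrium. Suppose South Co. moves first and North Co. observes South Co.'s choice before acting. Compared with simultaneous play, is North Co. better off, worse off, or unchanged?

better off

North Co. best-responds to each possible South Co. move:
- W: North Co. compares 1, 9, 4, 0, -2 and picks Loc2; South Co. would get 0.
- X: North Co. compares 8, -5, -3, 0, 7 and picks Loc1; South Co. would get -2.
- Y: North Co. compares -2, 8, -2, -2, -4 and picks Loc2; South Co. would get -1.
- Z: North Co. compares -3, 8, 6, 0, 10 and picks Loc5; South Co. would get 2.
Among 0, -2, -1, 2, the best is 2 at Z. Subgame-perfect outcome: (Loc5, Z) with payoffs (10, 2).
For the simultaneous game, intersect best replies.
North Co.'s best replies: W→Loc2; X→Loc1; Y→Loc2; Z→Loc5.
South Co.'s best replies: Loc1→Z; Loc2→W; Loc3→W; Loc4→Y; Loc5→W.
Only (Loc2, W) has each player best-responding; Nash payoffs (9, 0).
North Co. earns 10 sequentially versus 9 at the Nash outcome: better off.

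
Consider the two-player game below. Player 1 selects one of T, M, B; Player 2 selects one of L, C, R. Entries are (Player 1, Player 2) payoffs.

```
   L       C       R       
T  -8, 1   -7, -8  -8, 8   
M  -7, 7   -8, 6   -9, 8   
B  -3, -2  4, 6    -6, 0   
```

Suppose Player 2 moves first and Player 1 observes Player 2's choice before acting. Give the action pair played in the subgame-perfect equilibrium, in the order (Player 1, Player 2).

(B, C)

Player 1 best-responds to each possible Player 2 move:
- L: Player 1 compares -8, -7, -3 and picks B; Player 2 would get -2.
- C: Player 1 compares -7, -8, 4 and picks B; Player 2 would get 6.
- R: Player 1 compares -8, -9, -6 and picks B; Player 2 would get 0.
Player 2's induced payoffs are -2, 6, 0, so Player 2 commits to C. Subgame-perfect outcome: (B, C) with payoffs (4, 6).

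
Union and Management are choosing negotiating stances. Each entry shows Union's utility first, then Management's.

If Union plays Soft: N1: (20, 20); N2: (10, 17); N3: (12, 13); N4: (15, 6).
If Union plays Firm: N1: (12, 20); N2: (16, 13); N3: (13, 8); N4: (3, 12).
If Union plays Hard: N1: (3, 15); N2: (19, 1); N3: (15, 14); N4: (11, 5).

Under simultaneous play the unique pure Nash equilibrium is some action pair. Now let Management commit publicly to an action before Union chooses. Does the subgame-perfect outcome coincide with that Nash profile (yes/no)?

yes

Work backward from Union's decision.
- N1 → Union plays Soft (best of 20, 12, 3); Management gets 20.
- N2 → Union plays Hard (best of 10, 16, 19); Management gets 1.
- N3 → Union plays Hard (best of 12, 13, 15); Management gets 14.
- N4 → Union plays Soft (best of 15, 3, 11); Management gets 6.
Maximizing over 20, 1, 14, 6, Management chooses N1. Subgame-perfect outcome: (Soft, N1) with payoffs (20, 20).
Now find the simultaneous Nash equilibrium.
Union's best replies: N1→Soft; N2→Hard; N3→Hard; N4→Soft.
Management's best replies: Soft→N1; Firm→N1; Hard→N1.
The unique mutual best reply is (Soft, N1), giving (20, 20).
Sequential outcome (Soft, N1) coincides with the Nash profile (Soft, N1).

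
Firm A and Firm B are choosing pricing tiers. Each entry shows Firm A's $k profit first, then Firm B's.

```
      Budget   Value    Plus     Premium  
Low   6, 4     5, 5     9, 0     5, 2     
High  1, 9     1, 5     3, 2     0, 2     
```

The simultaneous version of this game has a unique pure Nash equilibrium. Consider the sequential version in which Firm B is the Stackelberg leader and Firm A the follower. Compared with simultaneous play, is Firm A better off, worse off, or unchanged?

Backward induction with Firm B moving first.
- Budget: BR = Low, leader payoff 4.
- Value: BR = Low, leader payoff 5.
- Plus: BR = Low, leader payoff 0.
- Premium: BR = Low, leader payoff 2.
Among 4, 5, 0, 2, the best is 5 at Value. Subgame-perfect outcome: (Low, Value) with payoffs (5, 5).
Now find the simultaneous Nash equilibrium.
Firm A's best replies: Budget→Low; Value→Low; Plus→Low; Premium→Low.
Firm B's best replies: Low→Value; High→Budget.
The unique mutual best reply is (Low, Value), giving (5, 5).
Firm A earns 5 sequentially versus 5 at the Nash outcome: unchanged.

unchanged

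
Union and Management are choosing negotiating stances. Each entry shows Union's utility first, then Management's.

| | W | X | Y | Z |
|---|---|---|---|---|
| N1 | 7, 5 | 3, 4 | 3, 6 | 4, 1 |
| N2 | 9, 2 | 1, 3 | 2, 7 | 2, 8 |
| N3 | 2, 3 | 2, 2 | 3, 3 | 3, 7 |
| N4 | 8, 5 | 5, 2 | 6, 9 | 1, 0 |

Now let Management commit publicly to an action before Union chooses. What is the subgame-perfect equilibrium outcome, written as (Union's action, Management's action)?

Backward induction with Management moving first.
- W: BR = N2, leader payoff 2.
- X: BR = N4, leader payoff 2.
- Y: BR = N4, leader payoff 9.
- Z: BR = N1, leader payoff 1.
Management's induced payoffs are 2, 2, 9, 1, so Management commits to Y. Subgame-perfect outcome: (N4, Y) with payoffs (6, 9).

(N4, Y)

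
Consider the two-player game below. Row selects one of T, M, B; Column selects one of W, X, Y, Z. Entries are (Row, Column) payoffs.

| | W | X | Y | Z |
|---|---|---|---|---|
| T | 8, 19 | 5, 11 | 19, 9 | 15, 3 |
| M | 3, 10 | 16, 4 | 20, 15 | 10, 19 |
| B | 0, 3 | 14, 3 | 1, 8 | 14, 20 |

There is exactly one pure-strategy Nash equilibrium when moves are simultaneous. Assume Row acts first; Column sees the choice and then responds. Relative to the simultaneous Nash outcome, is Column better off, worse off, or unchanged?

better off

Column best-responds to each possible Row move:
- T → Column plays W (best of 19, 11, 9, 3); Row gets 8.
- M → Column plays Z (best of 10, 4, 15, 19); Row gets 10.
- B → Column plays Z (best of 3, 3, 8, 20); Row gets 14.
Maximizing over 8, 10, 14, Row chooses B. Subgame-perfect outcome: (B, Z) with payoffs (14, 20).
For the simultaneous game, intersect best replies.
Row's best replies: W→T; X→M; Y→M; Z→T.
Column's best replies: T→W; M→Z; B→Z.
The unique mutual best reply is (T, W), giving (8, 19).
Column earns 20 sequentially versus 19 at the Nash outcome: better off.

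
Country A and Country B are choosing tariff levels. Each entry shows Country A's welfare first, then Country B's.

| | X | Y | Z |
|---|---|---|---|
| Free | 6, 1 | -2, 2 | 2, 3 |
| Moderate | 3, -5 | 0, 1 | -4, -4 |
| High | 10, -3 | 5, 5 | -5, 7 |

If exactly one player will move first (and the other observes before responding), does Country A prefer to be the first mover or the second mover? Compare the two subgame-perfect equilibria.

second

If Country A leads: Country B's best replies are Free→Z, Moderate→Y, High→Z; Country A's induced payoffs 2, 0, -5; outcome (Free, Z), payoffs (2, 3).
If Country B leads: Country A's best replies are X→High, Y→High, Z→Free; Country B's induced payoffs -3, 5, 3; outcome (High, Y), payoffs (5, 5).
Country A gets 2 moving first and 5 moving second, so Country A prefers to move second.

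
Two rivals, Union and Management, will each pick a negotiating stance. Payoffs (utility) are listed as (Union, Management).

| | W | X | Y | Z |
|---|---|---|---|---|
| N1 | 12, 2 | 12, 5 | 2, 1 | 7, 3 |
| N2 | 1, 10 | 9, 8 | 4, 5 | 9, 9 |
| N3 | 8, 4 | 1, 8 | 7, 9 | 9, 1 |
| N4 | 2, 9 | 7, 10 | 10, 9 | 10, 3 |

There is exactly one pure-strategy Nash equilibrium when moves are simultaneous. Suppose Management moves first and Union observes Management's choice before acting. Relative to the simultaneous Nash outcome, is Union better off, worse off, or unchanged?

Work backward from Union's decision.
- W: BR = N1, leader payoff 2.
- X: BR = N1, leader payoff 5.
- Y: BR = N4, leader payoff 9.
- Z: BR = N4, leader payoff 3.
Maximizing over 2, 5, 9, 3, Management chooses Y. Subgame-perfect outcome: (N4, Y) with payoffs (10, 9).
For the simultaneous game, intersect best replies.
Union's best replies: W→N1; X→N1; Y→N4; Z→N4.
Management's best replies: N1→X; N2→W; N3→Y; N4→X.
Only (N1, X) has each player best-responding; Nash payoffs (12, 5).
Union earns 10 sequentially versus 12 at the Nash outcome: worse off.

worse off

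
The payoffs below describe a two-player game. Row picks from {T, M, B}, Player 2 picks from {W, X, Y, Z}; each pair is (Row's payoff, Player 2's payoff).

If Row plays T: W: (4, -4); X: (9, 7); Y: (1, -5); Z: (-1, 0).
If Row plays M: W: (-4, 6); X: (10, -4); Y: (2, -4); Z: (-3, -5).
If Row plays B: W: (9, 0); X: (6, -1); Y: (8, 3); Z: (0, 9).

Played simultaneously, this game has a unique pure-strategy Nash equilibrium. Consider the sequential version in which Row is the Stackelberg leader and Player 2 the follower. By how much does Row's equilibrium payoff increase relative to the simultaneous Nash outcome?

Backward induction with Row moving first.
- T: BR = X, leader payoff 9.
- M: BR = W, leader payoff -4.
- B: BR = Z, leader payoff 0.
Among 9, -4, 0, the best is 9 at T. Subgame-perfect outcome: (T, X) with payoffs (9, 7).
Under simultaneous play:
Row's best replies: W→B; X→M; Y→B; Z→B.
Player 2's best replies: T→X; M→W; B→Z.
The unique mutual best reply is (B, Z), giving (0, 9).
Row's commitment gain: 9 − 0 = 9.

9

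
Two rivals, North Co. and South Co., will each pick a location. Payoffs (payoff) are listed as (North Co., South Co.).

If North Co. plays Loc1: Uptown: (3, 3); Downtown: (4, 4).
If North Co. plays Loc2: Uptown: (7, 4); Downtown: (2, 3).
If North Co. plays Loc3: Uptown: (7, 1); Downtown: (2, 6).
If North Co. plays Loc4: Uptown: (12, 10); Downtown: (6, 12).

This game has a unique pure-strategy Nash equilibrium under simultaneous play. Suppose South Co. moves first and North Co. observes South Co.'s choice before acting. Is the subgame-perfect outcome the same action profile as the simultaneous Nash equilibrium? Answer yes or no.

North Co. best-responds to each possible South Co. move:
- Uptown: North Co. compares 3, 7, 7, 12 and picks Loc4; South Co. would get 10.
- Downtown: North Co. compares 4, 2, 2, 6 and picks Loc4; South Co. would get 12.
South Co.'s induced payoffs are 10, 12, so South Co. commits to Downtown. Subgame-perfect outcome: (Loc4, Downtown) with payoffs (6, 12).
Under simultaneous play:
North Co.'s best replies: Uptown→Loc4; Downtown→Loc4.
South Co.'s best replies: Loc1→Downtown; Loc2→Uptown; Loc3→Downtown; Loc4→Downtown.
Only (Loc4, Downtown) has each player best-responding; Nash payoffs (6, 12).
Sequential outcome (Loc4, Downtown) coincides with the Nash profile (Loc4, Downtown).

yes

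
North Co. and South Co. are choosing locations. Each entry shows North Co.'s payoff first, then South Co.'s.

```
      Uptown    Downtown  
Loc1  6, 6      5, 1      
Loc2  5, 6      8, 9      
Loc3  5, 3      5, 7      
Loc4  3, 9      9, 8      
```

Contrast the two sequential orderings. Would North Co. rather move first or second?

second

If North Co. leads: South Co.'s best replies are Loc1→Uptown, Loc2→Downtown, Loc3→Downtown, Loc4→Uptown; North Co.'s induced payoffs 6, 8, 5, 3; outcome (Loc2, Downtown), payoffs (8, 9).
If South Co. leads: North Co.'s best replies are Uptown→Loc1, Downtown→Loc4; South Co.'s induced payoffs 6, 8; outcome (Loc4, Downtown), payoffs (9, 8).
North Co. gets 8 moving first and 9 moving second, so North Co. prefers to move second.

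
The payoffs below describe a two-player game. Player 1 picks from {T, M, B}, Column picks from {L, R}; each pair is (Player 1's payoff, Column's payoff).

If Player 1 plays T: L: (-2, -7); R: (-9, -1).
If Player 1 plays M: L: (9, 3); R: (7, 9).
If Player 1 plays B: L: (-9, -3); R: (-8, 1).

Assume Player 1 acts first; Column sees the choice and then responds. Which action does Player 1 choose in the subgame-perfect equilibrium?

M

Solve by backward induction (Player 1 leads).
- T → Column plays R (best of -7, -1); Player 1 gets -9.
- M → Column plays R (best of 3, 9); Player 1 gets 7.
- B → Column plays R (best of -3, 1); Player 1 gets -8.
Player 1's induced payoffs are -9, 7, -8, so Player 1 commits to M. Subgame-perfect outcome: (M, R) with payoffs (7, 9).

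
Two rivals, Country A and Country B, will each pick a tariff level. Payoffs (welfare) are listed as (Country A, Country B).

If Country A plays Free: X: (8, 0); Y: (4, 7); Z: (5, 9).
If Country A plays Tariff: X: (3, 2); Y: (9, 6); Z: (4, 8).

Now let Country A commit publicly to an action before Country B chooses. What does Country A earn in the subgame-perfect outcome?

5

Country B best-responds to each possible Country A move:
- Free: Country B compares 0, 7, 9 and picks Z; Country A would get 5.
- Tariff: Country B compares 2, 6, 8 and picks Z; Country A would get 4.
Country A's induced payoffs are 5, 4, so Country A commits to Free. Subgame-perfect outcome: (Free, Z) with payoffs (5, 9).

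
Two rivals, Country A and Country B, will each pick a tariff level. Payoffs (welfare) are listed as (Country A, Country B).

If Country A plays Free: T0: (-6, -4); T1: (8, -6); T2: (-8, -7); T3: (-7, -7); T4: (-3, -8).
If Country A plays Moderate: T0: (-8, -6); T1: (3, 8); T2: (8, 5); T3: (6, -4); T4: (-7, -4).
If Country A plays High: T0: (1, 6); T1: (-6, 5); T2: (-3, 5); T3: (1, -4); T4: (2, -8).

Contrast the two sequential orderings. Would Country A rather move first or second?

If Country A leads: Country B's best replies are Free→T0, Moderate→T1, High→T0; Country A's induced payoffs -6, 3, 1; outcome (Moderate, T1), payoffs (3, 8).
If Country B leads: Country A's best replies are T0→High, T1→Free, T2→Moderate, T3→Moderate, T4→High; Country B's induced payoffs 6, -6, 5, -4, -8; outcome (High, T0), payoffs (1, 6).
Country A gets 3 moving first and 1 moving second, so Country A prefers to move first.

first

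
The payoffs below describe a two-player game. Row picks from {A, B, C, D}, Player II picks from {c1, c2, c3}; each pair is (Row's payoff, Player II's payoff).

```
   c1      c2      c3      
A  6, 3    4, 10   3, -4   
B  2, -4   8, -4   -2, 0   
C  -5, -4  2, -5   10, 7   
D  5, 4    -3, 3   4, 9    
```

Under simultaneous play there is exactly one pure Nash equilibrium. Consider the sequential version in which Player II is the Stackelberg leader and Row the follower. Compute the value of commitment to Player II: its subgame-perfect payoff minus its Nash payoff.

0

Backward induction with Player II moving first.
- c1: BR = A, leader payoff 3.
- c2: BR = B, leader payoff -4.
- c3: BR = C, leader payoff 7.
Among 3, -4, 7, the best is 7 at c3. Subgame-perfect outcome: (C, c3) with payoffs (10, 7).
For the simultaneous game, intersect best replies.
Row's best replies: c1→A; c2→B; c3→C.
Player II's best replies: A→c2; B→c3; C→c3; D→c3.
Only (C, c3) has each player best-responding; Nash payoffs (10, 7).
Player II's commitment gain: 7 − 7 = 0.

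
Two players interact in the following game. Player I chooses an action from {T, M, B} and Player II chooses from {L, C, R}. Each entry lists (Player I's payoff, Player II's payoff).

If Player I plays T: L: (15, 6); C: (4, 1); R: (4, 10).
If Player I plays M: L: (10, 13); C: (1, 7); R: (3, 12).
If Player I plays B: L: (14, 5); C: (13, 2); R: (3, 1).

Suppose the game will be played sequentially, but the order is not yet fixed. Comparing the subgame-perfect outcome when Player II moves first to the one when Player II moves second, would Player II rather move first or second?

first

If Player I leads: Player II's best replies are T→R, M→L, B→L; Player I's induced payoffs 4, 10, 14; outcome (B, L), payoffs (14, 5).
If Player II leads: Player I's best replies are L→T, C→B, R→T; Player II's induced payoffs 6, 2, 10; outcome (T, R), payoffs (4, 10).
Player II gets 10 moving first and 5 moving second, so Player II prefers to move first.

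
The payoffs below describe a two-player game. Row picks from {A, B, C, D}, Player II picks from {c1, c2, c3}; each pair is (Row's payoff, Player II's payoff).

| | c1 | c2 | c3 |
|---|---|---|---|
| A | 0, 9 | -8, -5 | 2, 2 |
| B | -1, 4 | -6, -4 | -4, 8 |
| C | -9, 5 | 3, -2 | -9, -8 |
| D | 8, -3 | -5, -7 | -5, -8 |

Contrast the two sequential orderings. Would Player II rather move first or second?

first

If Row leads: Player II's best replies are A→c1, B→c3, C→c1, D→c1; Row's induced payoffs 0, -4, -9, 8; outcome (D, c1), payoffs (8, -3).
If Player II leads: Row's best replies are c1→D, c2→C, c3→A; Player II's induced payoffs -3, -2, 2; outcome (A, c3), payoffs (2, 2).
Player II gets 2 moving first and -3 moving second, so Player II prefers to move first.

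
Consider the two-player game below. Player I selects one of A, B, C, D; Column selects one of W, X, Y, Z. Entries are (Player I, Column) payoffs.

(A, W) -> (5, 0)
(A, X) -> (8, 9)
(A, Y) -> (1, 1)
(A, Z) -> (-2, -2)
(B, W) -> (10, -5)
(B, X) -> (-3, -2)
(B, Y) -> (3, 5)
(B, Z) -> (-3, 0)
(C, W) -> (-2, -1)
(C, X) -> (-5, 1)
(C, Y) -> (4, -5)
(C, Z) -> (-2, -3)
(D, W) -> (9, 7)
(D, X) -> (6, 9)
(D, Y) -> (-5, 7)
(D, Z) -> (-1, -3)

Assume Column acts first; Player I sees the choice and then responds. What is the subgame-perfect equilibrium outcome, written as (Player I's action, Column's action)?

(A, X)

Solve by backward induction (Column leads).
- W: Player I compares 5, 10, -2, 9 and picks B; Column would get -5.
- X: Player I compares 8, -3, -5, 6 and picks A; Column would get 9.
- Y: Player I compares 1, 3, 4, -5 and picks C; Column would get -5.
- Z: Player I compares -2, -3, -2, -1 and picks D; Column would get -3.
Column's induced payoffs are -5, 9, -5, -3, so Column commits to X. Subgame-perfect outcome: (A, X) with payoffs (8, 9).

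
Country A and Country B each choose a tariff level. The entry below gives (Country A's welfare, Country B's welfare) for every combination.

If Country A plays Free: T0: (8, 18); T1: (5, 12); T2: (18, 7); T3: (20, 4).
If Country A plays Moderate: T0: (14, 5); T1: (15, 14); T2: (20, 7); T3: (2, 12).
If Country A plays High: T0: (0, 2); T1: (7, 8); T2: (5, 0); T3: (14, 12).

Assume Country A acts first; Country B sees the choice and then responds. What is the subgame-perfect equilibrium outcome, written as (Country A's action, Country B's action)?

Work backward from Country B's decision.
- Free: BR = T0, leader payoff 8.
- Moderate: BR = T1, leader payoff 15.
- High: BR = T3, leader payoff 14.
Among 8, 15, 14, the best is 15 at Moderate. Subgame-perfect outcome: (Moderate, T1) with payoffs (15, 14).

(Moderate, T1)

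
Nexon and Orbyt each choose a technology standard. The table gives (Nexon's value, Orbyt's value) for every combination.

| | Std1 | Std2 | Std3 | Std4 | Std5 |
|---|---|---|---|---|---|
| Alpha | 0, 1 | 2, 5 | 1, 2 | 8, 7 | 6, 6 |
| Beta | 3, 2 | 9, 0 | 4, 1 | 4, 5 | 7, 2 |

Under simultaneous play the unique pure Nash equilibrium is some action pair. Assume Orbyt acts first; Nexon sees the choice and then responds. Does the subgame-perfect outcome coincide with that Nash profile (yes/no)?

yes

Work backward from Nexon's decision.
- Std1: BR = Beta, leader payoff 2.
- Std2: BR = Beta, leader payoff 0.
- Std3: BR = Beta, leader payoff 1.
- Std4: BR = Alpha, leader payoff 7.
- Std5: BR = Beta, leader payoff 2.
Maximizing over 2, 0, 1, 7, 2, Orbyt chooses Std4. Subgame-perfect outcome: (Alpha, Std4) with payoffs (8, 7).
Under simultaneous play:
Nexon's best replies: Std1→Beta; Std2→Beta; Std3→Beta; Std4→Alpha; Std5→Beta.
Orbyt's best replies: Alpha→Std4; Beta→Std4.
Only (Alpha, Std4) has each player best-responding; Nash payoffs (8, 7).
Sequential outcome (Alpha, Std4) coincides with the Nash profile (Alpha, Std4).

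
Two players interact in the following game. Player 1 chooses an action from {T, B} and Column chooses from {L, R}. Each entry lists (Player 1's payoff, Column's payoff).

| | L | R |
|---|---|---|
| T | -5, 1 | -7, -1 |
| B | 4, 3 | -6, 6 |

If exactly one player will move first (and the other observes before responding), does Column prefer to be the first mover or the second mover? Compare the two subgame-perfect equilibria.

first

If Player 1 leads: Column's best replies are T→L, B→R; Player 1's induced payoffs -5, -6; outcome (T, L), payoffs (-5, 1).
If Column leads: Player 1's best replies are L→B, R→B; Column's induced payoffs 3, 6; outcome (B, R), payoffs (-6, 6).
Column gets 6 moving first and 1 moving second, so Column prefers to move first.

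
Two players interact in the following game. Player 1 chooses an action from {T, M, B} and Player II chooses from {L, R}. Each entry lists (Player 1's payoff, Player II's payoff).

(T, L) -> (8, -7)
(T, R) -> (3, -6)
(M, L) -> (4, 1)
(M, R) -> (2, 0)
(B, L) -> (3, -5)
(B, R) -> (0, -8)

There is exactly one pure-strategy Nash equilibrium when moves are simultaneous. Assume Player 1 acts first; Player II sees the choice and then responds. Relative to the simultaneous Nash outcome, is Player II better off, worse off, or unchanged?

Player II best-responds to each possible Player 1 move:
- T → Player II plays R (best of -7, -6); Player 1 gets 3.
- M → Player II plays L (best of 1, 0); Player 1 gets 4.
- B → Player II plays L (best of -5, -8); Player 1 gets 3.
Among 3, 4, 3, the best is 4 at M. Subgame-perfect outcome: (M, L) with payoffs (4, 1).
Under simultaneous play:
Player 1's best replies: L→T; R→T.
Player II's best replies: T→R; M→L; B→L.
Only (T, R) has each player best-responding; Nash payoffs (3, -6).
Player II earns 1 sequentially versus -6 at the Nash outcome: better off.

better off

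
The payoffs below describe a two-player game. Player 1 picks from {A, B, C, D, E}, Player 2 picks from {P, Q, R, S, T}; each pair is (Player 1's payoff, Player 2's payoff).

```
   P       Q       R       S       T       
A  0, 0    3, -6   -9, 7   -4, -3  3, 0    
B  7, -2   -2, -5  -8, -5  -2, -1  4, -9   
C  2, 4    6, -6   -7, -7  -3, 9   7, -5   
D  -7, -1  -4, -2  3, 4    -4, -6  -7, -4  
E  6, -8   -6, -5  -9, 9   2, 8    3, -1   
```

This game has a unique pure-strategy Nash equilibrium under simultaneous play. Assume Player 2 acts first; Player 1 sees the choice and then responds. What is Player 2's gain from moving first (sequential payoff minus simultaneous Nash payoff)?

4

Player 1 best-responds to each possible Player 2 move:
- P → Player 1 plays B (best of 0, 7, 2, -7, 6); Player 2 gets -2.
- Q → Player 1 plays C (best of 3, -2, 6, -4, -6); Player 2 gets -6.
- R → Player 1 plays D (best of -9, -8, -7, 3, -9); Player 2 gets 4.
- S → Player 1 plays E (best of -4, -2, -3, -4, 2); Player 2 gets 8.
- T → Player 1 plays C (best of 3, 4, 7, -7, 3); Player 2 gets -5.
Player 2's induced payoffs are -2, -6, 4, 8, -5, so Player 2 commits to S. Subgame-perfect outcome: (E, S) with payoffs (2, 8).
Under simultaneous play:
Player 1's best replies: P→B; Q→C; R→D; S→E; T→C.
Player 2's best replies: A→R; B→S; C→S; D→R; E→R.
The unique mutual best reply is (D, R), giving (3, 4).
Player 2's commitment gain: 8 − 4 = 4.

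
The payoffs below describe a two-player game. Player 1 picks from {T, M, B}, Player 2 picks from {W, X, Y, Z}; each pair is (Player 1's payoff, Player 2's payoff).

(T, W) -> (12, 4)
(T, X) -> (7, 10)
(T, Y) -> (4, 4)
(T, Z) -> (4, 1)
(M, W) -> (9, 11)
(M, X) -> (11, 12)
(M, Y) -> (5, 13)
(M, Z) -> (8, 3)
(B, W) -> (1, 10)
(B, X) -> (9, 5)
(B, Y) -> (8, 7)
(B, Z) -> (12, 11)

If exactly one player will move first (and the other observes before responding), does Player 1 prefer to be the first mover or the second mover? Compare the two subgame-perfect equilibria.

first

If Player 1 leads: Player 2's best replies are T→X, M→Y, B→Z; Player 1's induced payoffs 7, 5, 12; outcome (B, Z), payoffs (12, 11).
If Player 2 leads: Player 1's best replies are W→T, X→M, Y→B, Z→B; Player 2's induced payoffs 4, 12, 7, 11; outcome (M, X), payoffs (11, 12).
Player 1 gets 12 moving first and 11 moving second, so Player 1 prefers to move first.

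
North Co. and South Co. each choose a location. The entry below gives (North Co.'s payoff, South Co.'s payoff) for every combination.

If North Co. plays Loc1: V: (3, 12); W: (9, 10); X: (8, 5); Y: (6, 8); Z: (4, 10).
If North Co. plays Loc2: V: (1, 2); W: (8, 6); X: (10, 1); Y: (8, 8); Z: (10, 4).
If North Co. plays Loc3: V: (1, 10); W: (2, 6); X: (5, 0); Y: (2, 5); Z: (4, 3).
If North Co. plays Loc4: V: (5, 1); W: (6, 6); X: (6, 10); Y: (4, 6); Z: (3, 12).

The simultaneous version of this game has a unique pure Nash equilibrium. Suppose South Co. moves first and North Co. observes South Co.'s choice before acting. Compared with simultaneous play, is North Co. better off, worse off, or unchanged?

better off

Solve by backward induction (South Co. leads).
- V: BR = Loc4, leader payoff 1.
- W: BR = Loc1, leader payoff 10.
- X: BR = Loc2, leader payoff 1.
- Y: BR = Loc2, leader payoff 8.
- Z: BR = Loc2, leader payoff 4.
South Co.'s induced payoffs are 1, 10, 1, 8, 4, so South Co. commits to W. Subgame-perfect outcome: (Loc1, W) with payoffs (9, 10).
Under simultaneous play:
North Co.'s best replies: V→Loc4; W→Loc1; X→Loc2; Y→Loc2; Z→Loc2.
South Co.'s best replies: Loc1→V; Loc2→Y; Loc3→V; Loc4→Z.
The unique mutual best reply is (Loc2, Y), giving (8, 8).
North Co. earns 9 sequentially versus 8 at the Nash outcome: better off.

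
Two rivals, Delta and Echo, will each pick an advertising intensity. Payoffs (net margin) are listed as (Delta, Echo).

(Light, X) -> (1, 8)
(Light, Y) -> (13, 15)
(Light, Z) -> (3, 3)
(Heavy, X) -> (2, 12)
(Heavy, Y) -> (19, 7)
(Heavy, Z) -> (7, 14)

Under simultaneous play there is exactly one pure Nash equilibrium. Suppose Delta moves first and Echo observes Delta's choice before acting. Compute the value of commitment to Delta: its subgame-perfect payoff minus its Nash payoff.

Solve by backward induction (Delta leads).
- Light: BR = Y, leader payoff 13.
- Heavy: BR = Z, leader payoff 7.
Maximizing over 13, 7, Delta chooses Light. Subgame-perfect outcome: (Light, Y) with payoffs (13, 15).
Under simultaneous play:
Delta's best replies: X→Heavy; Y→Heavy; Z→Heavy.
Echo's best replies: Light→Y; Heavy→Z.
The unique mutual best reply is (Heavy, Z), giving (7, 14).
Delta's commitment gain: 13 − 7 = 6.

6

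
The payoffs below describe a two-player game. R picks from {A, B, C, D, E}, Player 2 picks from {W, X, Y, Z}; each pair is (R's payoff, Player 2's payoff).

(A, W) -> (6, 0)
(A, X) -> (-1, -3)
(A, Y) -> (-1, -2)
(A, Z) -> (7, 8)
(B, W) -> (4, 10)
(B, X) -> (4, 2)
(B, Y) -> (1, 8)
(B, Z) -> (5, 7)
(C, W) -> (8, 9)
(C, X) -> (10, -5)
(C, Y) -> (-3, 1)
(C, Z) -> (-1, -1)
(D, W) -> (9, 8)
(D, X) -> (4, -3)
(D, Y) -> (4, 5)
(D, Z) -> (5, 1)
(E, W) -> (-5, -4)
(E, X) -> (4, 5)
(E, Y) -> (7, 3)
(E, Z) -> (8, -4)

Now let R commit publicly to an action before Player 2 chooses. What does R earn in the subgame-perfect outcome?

Work backward from Player 2's decision.
- A: BR = Z, leader payoff 7.
- B: BR = W, leader payoff 4.
- C: BR = W, leader payoff 8.
- D: BR = W, leader payoff 9.
- E: BR = X, leader payoff 4.
Among 7, 4, 8, 9, 4, the best is 9 at D. Subgame-perfect outcome: (D, W) with payoffs (9, 8).

9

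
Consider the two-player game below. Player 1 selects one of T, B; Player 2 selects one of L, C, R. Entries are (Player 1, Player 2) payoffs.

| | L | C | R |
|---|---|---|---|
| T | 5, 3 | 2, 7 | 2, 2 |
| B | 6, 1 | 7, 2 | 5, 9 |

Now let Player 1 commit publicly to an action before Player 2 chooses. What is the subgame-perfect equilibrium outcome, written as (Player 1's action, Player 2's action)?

Backward induction with Player 1 moving first.
- T: BR = C, leader payoff 2.
- B: BR = R, leader payoff 5.
Maximizing over 2, 5, Player 1 chooses B. Subgame-perfect outcome: (B, R) with payoffs (5, 9).

(B, R)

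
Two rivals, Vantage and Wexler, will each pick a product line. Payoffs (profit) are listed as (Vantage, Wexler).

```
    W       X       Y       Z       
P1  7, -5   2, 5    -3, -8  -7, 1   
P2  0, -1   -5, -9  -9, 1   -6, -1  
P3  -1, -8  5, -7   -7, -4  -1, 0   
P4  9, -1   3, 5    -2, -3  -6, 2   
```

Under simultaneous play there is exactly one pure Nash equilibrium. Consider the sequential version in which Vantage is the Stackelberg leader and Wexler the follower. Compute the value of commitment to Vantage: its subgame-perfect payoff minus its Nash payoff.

Solve by backward induction (Vantage leads).
- P1: BR = X, leader payoff 2.
- P2: BR = Y, leader payoff -9.
- P3: BR = Z, leader payoff -1.
- P4: BR = X, leader payoff 3.
Among 2, -9, -1, 3, the best is 3 at P4. Subgame-perfect outcome: (P4, X) with payoffs (3, 5).
Now find the simultaneous Nash equilibrium.
Vantage's best replies: W→P4; X→P3; Y→P4; Z→P3.
Wexler's best replies: P1→X; P2→Y; P3→Z; P4→X.
The unique mutual best reply is (P3, Z), giving (-1, 0).
Vantage's commitment gain: 3 − -1 = 4.

4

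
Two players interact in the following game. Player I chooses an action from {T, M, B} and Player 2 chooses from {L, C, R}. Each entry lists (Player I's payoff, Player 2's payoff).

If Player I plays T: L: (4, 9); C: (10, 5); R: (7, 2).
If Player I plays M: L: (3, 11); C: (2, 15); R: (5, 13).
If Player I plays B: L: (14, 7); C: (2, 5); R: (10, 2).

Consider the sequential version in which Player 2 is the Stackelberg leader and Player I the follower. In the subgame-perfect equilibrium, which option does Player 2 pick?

L

Backward induction with Player 2 moving first.
- L: Player I compares 4, 3, 14 and picks B; Player 2 would get 7.
- C: Player I compares 10, 2, 2 and picks T; Player 2 would get 5.
- R: Player I compares 7, 5, 10 and picks B; Player 2 would get 2.
Maximizing over 7, 5, 2, Player 2 chooses L. Subgame-perfect outcome: (B, L) with payoffs (14, 7).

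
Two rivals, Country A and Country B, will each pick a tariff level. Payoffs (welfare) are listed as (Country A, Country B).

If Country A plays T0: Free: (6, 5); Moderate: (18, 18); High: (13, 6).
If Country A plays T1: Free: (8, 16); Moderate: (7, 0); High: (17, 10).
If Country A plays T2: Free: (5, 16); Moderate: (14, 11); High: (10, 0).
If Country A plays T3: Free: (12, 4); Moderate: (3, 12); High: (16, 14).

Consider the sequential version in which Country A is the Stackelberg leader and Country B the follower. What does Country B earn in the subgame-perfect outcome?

18

Work backward from Country B's decision.
- T0: Country B compares 5, 18, 6 and picks Moderate; Country A would get 18.
- T1: Country B compares 16, 0, 10 and picks Free; Country A would get 8.
- T2: Country B compares 16, 11, 0 and picks Free; Country A would get 5.
- T3: Country B compares 4, 12, 14 and picks High; Country A would get 16.
Among 18, 8, 5, 16, the best is 18 at T0. Subgame-perfect outcome: (T0, Moderate) with payoffs (18, 18).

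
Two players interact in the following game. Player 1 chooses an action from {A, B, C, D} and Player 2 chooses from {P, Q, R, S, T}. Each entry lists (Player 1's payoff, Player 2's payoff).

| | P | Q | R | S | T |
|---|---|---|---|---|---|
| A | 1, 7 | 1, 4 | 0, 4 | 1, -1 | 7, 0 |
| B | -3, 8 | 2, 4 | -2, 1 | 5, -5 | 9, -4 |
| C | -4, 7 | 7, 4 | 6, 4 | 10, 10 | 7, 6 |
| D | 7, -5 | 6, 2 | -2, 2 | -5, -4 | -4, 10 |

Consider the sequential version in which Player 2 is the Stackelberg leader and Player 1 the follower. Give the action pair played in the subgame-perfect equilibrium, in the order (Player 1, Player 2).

(C, S)

Backward induction with Player 2 moving first.
- P: Player 1 compares 1, -3, -4, 7 and picks D; Player 2 would get -5.
- Q: Player 1 compares 1, 2, 7, 6 and picks C; Player 2 would get 4.
- R: Player 1 compares 0, -2, 6, -2 and picks C; Player 2 would get 4.
- S: Player 1 compares 1, 5, 10, -5 and picks C; Player 2 would get 10.
- T: Player 1 compares 7, 9, 7, -4 and picks B; Player 2 would get -4.
Player 2's induced payoffs are -5, 4, 4, 10, -4, so Player 2 commits to S. Subgame-perfect outcome: (C, S) with payoffs (10, 10).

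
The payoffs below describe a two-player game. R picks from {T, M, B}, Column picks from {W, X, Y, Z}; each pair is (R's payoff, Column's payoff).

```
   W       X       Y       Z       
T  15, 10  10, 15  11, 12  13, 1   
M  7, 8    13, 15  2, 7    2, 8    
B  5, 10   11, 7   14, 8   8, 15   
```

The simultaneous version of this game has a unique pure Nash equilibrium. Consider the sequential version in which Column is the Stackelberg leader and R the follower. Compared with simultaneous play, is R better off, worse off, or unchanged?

unchanged

Solve by backward induction (Column leads).
- W: BR = T, leader payoff 10.
- X: BR = M, leader payoff 15.
- Y: BR = B, leader payoff 8.
- Z: BR = T, leader payoff 1.
Column's induced payoffs are 10, 15, 8, 1, so Column commits to X. Subgame-perfect outcome: (M, X) with payoffs (13, 15).
Under simultaneous play:
R's best replies: W→T; X→M; Y→B; Z→T.
Column's best replies: T→X; M→X; B→Z.
Only (M, X) has each player best-responding; Nash payoffs (13, 15).
R earns 13 sequentially versus 13 at the Nash outcome: unchanged.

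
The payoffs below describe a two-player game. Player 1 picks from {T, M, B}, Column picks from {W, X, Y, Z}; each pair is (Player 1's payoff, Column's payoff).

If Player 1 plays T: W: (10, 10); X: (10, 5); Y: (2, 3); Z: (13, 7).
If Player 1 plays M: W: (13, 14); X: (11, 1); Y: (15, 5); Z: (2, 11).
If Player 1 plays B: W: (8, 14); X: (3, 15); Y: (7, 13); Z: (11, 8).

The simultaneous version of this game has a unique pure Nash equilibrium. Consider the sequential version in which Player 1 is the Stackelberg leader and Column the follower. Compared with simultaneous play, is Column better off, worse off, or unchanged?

Column best-responds to each possible Player 1 move:
- T: BR = W, leader payoff 10.
- M: BR = W, leader payoff 13.
- B: BR = X, leader payoff 3.
Among 10, 13, 3, the best is 13 at M. Subgame-perfect outcome: (M, W) with payoffs (13, 14).
Now find the simultaneous Nash equilibrium.
Player 1's best replies: W→M; X→M; Y→M; Z→T.
Column's best replies: T→W; M→W; B→X.
The unique mutual best reply is (M, W), giving (13, 14).
Column earns 14 sequentially versus 14 at the Nash outcome: unchanged.

unchanged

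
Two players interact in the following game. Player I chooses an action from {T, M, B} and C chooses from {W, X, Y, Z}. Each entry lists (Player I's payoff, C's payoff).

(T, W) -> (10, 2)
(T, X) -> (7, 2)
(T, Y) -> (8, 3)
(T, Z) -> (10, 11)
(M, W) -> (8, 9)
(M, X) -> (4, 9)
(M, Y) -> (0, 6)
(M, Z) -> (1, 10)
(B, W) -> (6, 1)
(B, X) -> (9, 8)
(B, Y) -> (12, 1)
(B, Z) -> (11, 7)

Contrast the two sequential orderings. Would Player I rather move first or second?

first

If Player I leads: C's best replies are T→Z, M→Z, B→X; Player I's induced payoffs 10, 1, 9; outcome (T, Z), payoffs (10, 11).
If C leads: Player I's best replies are W→T, X→B, Y→B, Z→B; C's induced payoffs 2, 8, 1, 7; outcome (B, X), payoffs (9, 8).
Player I gets 10 moving first and 9 moving second, so Player I prefers to move first.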